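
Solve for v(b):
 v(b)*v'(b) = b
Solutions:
 v(b) = -sqrt(C1 + b^2)
 v(b) = sqrt(C1 + b^2)


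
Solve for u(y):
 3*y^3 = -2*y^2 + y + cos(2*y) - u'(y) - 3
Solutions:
 u(y) = C1 - 3*y^4/4 - 2*y^3/3 + y^2/2 - 3*y + sin(2*y)/2


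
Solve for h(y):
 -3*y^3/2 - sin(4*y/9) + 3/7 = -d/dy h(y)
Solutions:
 h(y) = C1 + 3*y^4/8 - 3*y/7 - 9*cos(4*y/9)/4


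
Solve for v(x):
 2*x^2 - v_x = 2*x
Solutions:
 v(x) = C1 + 2*x^3/3 - x^2


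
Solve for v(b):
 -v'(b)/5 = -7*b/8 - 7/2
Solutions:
 v(b) = C1 + 35*b^2/16 + 35*b/2


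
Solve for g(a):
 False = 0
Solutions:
 g(a) = C1 - 8*a*acos(5*a/6) + zoo*a + 8*sqrt(36 - 25*a^2)/5


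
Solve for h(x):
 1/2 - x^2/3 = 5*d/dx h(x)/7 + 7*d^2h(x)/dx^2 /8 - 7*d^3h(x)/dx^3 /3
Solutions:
 h(x) = C1 + C2*exp(x*(21 - sqrt(4281))/112) + C3*exp(x*(21 + sqrt(4281))/112) - 7*x^3/45 + 343*x^2/600 - 134981*x/36000


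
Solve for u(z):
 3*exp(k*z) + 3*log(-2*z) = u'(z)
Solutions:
 u(z) = C1 + 3*z*log(-z) + 3*z*(-1 + log(2)) + Piecewise((3*exp(k*z)/k, Ne(k, 0)), (3*z, True))


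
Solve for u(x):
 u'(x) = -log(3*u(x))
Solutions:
 Integral(1/(log(_y) + log(3)), (_y, u(x))) = C1 - x


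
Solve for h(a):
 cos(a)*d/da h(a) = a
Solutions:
 h(a) = C1 + Integral(a/cos(a), a)


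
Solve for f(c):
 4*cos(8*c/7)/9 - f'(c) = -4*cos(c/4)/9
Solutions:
 f(c) = C1 + 16*sin(c/4)/9 + 7*sin(8*c/7)/18


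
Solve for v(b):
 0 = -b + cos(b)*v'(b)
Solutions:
 v(b) = C1 + Integral(b/cos(b), b)


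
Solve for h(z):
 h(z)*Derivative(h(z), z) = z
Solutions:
 h(z) = -sqrt(C1 + z^2)
 h(z) = sqrt(C1 + z^2)


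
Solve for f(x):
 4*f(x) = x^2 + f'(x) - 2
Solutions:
 f(x) = C1*exp(4*x) + x^2/4 + x/8 - 15/32


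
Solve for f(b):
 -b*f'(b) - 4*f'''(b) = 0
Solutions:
 f(b) = C1 + Integral(C2*airyai(-2^(1/3)*b/2) + C3*airybi(-2^(1/3)*b/2), b)


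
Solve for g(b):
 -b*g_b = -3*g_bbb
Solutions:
 g(b) = C1 + Integral(C2*airyai(3^(2/3)*b/3) + C3*airybi(3^(2/3)*b/3), b)


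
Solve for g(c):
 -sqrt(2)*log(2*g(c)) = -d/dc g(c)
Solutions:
 -sqrt(2)*Integral(1/(log(_y) + log(2)), (_y, g(c)))/2 = C1 - c


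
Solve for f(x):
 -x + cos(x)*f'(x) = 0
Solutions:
 f(x) = C1 + Integral(x/cos(x), x)


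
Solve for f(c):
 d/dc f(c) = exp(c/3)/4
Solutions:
 f(c) = C1 + 3*exp(c/3)/4


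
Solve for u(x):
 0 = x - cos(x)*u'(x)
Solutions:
 u(x) = C1 + Integral(x/cos(x), x)


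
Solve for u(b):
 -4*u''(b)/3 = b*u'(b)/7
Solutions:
 u(b) = C1 + C2*erf(sqrt(42)*b/28)


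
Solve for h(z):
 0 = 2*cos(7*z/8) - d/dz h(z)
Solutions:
 h(z) = C1 + 16*sin(7*z/8)/7


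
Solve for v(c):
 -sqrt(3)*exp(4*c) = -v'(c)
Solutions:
 v(c) = C1 + sqrt(3)*exp(4*c)/4


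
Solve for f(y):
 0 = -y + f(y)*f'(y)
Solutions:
 f(y) = -sqrt(C1 + y^2)
 f(y) = sqrt(C1 + y^2)


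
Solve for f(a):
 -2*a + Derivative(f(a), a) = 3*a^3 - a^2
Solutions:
 f(a) = C1 + 3*a^4/4 - a^3/3 + a^2


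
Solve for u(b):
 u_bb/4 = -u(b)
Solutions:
 u(b) = C1*sin(2*b) + C2*cos(2*b)


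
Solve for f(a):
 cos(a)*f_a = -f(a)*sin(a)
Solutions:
 f(a) = C1*cos(a)


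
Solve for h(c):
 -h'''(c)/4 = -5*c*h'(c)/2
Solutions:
 h(c) = C1 + Integral(C2*airyai(10^(1/3)*c) + C3*airybi(10^(1/3)*c), c)


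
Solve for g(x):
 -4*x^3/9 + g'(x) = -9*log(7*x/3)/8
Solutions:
 g(x) = C1 + x^4/9 - 9*x*log(x)/8 - 9*x*log(7)/8 + 9*x/8 + 9*x*log(3)/8


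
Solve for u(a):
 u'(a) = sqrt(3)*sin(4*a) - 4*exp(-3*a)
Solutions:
 u(a) = C1 - sqrt(3)*cos(4*a)/4 + 4*exp(-3*a)/3


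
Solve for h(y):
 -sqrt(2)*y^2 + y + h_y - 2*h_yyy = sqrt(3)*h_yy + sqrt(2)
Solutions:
 h(y) = C1 + C2*exp(y*(-sqrt(3) + sqrt(11))/4) + C3*exp(-y*(sqrt(3) + sqrt(11))/4) + sqrt(2)*y^3/3 - y^2/2 + sqrt(6)*y^2 - sqrt(3)*y + 11*sqrt(2)*y


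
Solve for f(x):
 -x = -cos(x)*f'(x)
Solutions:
 f(x) = C1 + Integral(x/cos(x), x)


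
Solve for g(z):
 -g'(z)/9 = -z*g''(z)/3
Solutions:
 g(z) = C1 + C2*z^(4/3)


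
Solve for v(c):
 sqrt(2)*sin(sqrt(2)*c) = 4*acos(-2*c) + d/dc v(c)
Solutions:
 v(c) = C1 - 4*c*acos(-2*c) - 2*sqrt(1 - 4*c^2) - cos(sqrt(2)*c)


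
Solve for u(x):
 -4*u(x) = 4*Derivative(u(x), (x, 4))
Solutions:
 u(x) = (C1*sin(sqrt(2)*x/2) + C2*cos(sqrt(2)*x/2))*exp(-sqrt(2)*x/2) + (C3*sin(sqrt(2)*x/2) + C4*cos(sqrt(2)*x/2))*exp(sqrt(2)*x/2)


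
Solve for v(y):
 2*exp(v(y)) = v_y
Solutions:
 v(y) = log(-1/(C1 + 2*y))


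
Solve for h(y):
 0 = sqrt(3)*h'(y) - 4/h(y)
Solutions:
 h(y) = -sqrt(C1 + 24*sqrt(3)*y)/3
 h(y) = sqrt(C1 + 24*sqrt(3)*y)/3


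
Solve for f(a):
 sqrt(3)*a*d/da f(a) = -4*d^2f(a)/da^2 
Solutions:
 f(a) = C1 + C2*erf(sqrt(2)*3^(1/4)*a/4)


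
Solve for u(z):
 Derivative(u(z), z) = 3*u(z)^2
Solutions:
 u(z) = -1/(C1 + 3*z)


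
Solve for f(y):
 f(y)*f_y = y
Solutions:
 f(y) = -sqrt(C1 + y^2)
 f(y) = sqrt(C1 + y^2)


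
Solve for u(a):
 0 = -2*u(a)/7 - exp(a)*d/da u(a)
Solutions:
 u(a) = C1*exp(2*exp(-a)/7)


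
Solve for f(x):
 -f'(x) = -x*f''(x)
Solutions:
 f(x) = C1 + C2*x^2


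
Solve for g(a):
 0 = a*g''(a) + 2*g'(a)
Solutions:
 g(a) = C1 + C2/a


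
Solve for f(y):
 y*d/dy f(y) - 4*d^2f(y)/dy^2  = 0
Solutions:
 f(y) = C1 + C2*erfi(sqrt(2)*y/4)


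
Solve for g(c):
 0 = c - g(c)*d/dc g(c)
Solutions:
 g(c) = -sqrt(C1 + c^2)
 g(c) = sqrt(C1 + c^2)


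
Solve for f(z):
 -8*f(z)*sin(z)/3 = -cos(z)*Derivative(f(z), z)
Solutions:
 f(z) = C1/cos(z)^(8/3)


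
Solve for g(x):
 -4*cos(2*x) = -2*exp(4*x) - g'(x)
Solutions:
 g(x) = C1 - exp(4*x)/2 + 2*sin(2*x)


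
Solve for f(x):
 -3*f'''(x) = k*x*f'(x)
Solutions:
 f(x) = C1 + Integral(C2*airyai(3^(2/3)*x*(-k)^(1/3)/3) + C3*airybi(3^(2/3)*x*(-k)^(1/3)/3), x)


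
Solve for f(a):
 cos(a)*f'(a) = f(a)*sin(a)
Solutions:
 f(a) = C1/cos(a)


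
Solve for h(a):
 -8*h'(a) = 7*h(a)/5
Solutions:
 h(a) = C1*exp(-7*a/40)


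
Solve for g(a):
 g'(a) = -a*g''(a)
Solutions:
 g(a) = C1 + C2*log(a)


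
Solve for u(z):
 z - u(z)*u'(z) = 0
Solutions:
 u(z) = -sqrt(C1 + z^2)
 u(z) = sqrt(C1 + z^2)


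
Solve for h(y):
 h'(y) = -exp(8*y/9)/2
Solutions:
 h(y) = C1 - 9*exp(8*y/9)/16


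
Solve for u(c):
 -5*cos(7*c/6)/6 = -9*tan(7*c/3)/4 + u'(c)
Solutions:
 u(c) = C1 - 27*log(cos(7*c/3))/28 - 5*sin(7*c/6)/7


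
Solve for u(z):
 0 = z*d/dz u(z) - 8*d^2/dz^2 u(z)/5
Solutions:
 u(z) = C1 + C2*erfi(sqrt(5)*z/4)


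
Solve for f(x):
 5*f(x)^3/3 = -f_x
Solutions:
 f(x) = -sqrt(6)*sqrt(-1/(C1 - 5*x))/2
 f(x) = sqrt(6)*sqrt(-1/(C1 - 5*x))/2


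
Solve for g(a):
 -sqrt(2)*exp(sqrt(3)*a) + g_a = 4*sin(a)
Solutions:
 g(a) = C1 + sqrt(6)*exp(sqrt(3)*a)/3 - 4*cos(a)


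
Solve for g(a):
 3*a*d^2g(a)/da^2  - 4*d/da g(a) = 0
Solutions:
 g(a) = C1 + C2*a^(7/3)


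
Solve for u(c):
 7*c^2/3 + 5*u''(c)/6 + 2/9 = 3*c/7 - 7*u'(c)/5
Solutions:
 u(c) = C1 + C2*exp(-42*c/25) - 5*c^3/9 + 505*c^2/441 - 14095*c/9261


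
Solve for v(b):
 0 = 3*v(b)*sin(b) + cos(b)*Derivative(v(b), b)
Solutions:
 v(b) = C1*cos(b)^3


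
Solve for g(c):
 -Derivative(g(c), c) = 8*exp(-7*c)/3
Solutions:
 g(c) = C1 + 8*exp(-7*c)/21


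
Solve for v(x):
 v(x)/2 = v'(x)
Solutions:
 v(x) = C1*exp(x/2)


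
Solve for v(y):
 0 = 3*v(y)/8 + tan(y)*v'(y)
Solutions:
 v(y) = C1/sin(y)^(3/8)


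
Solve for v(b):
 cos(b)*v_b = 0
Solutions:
 v(b) = C1


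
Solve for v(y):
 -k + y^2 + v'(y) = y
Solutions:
 v(y) = C1 + k*y - y^3/3 + y^2/2


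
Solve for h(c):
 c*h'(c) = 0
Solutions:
 h(c) = C1


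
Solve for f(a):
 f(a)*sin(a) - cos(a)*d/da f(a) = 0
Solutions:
 f(a) = C1/cos(a)


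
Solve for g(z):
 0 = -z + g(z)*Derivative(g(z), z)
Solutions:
 g(z) = -sqrt(C1 + z^2)
 g(z) = sqrt(C1 + z^2)


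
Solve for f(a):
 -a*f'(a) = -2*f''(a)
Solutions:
 f(a) = C1 + C2*erfi(a/2)


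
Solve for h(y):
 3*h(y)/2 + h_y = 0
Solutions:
 h(y) = C1*exp(-3*y/2)


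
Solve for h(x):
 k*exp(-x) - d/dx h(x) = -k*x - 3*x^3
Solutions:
 h(x) = C1 + k*x^2/2 - k*exp(-x) + 3*x^4/4


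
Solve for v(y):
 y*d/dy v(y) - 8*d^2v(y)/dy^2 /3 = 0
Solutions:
 v(y) = C1 + C2*erfi(sqrt(3)*y/4)


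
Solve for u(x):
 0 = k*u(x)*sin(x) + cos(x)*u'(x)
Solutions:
 u(x) = C1*exp(k*log(cos(x)))


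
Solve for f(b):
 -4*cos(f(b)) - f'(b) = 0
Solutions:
 f(b) = pi - asin((C1 + exp(8*b))/(C1 - exp(8*b)))
 f(b) = asin((C1 + exp(8*b))/(C1 - exp(8*b)))


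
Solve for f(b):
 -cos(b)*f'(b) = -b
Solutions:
 f(b) = C1 + Integral(b/cos(b), b)


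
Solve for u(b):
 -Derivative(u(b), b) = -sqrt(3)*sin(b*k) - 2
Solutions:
 u(b) = C1 + 2*b - sqrt(3)*cos(b*k)/k


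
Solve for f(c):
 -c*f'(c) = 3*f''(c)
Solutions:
 f(c) = C1 + C2*erf(sqrt(6)*c/6)


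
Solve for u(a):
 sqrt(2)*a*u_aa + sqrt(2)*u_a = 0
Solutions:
 u(a) = C1 + C2*log(a)


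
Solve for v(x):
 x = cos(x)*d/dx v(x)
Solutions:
 v(x) = C1 + Integral(x/cos(x), x)


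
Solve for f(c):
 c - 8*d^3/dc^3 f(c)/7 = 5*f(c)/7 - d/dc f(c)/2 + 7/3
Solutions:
 f(c) = C1*exp(3^(1/3)*c*(7*3^(1/3)/(sqrt(31371) + 180)^(1/3) + (sqrt(31371) + 180)^(1/3))/24)*sin(3^(1/6)*c*(-3^(2/3)*(sqrt(31371) + 180)^(1/3) + 21/(sqrt(31371) + 180)^(1/3))/24) + C2*exp(3^(1/3)*c*(7*3^(1/3)/(sqrt(31371) + 180)^(1/3) + (sqrt(31371) + 180)^(1/3))/24)*cos(3^(1/6)*c*(-3^(2/3)*(sqrt(31371) + 180)^(1/3) + 21/(sqrt(31371) + 180)^(1/3))/24) + C3*exp(-3^(1/3)*c*(7*3^(1/3)/(sqrt(31371) + 180)^(1/3) + (sqrt(31371) + 180)^(1/3))/12) + 7*c/5 - 343/150


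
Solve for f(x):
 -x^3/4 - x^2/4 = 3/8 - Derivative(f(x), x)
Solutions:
 f(x) = C1 + x^4/16 + x^3/12 + 3*x/8


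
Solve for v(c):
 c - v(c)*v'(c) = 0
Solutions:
 v(c) = -sqrt(C1 + c^2)
 v(c) = sqrt(C1 + c^2)


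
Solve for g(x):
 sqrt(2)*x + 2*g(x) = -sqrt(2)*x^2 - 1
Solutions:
 g(x) = -sqrt(2)*x^2/2 - sqrt(2)*x/2 - 1/2


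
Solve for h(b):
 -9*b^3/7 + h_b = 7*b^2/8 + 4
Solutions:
 h(b) = C1 + 9*b^4/28 + 7*b^3/24 + 4*b


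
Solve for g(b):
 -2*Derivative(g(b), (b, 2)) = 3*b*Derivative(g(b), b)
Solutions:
 g(b) = C1 + C2*erf(sqrt(3)*b/2)


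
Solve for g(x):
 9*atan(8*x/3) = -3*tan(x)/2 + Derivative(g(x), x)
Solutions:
 g(x) = C1 + 9*x*atan(8*x/3) - 27*log(64*x^2 + 9)/16 - 3*log(cos(x))/2


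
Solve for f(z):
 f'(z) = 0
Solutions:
 f(z) = C1


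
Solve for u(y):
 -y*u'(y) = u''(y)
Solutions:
 u(y) = C1 + C2*erf(sqrt(2)*y/2)


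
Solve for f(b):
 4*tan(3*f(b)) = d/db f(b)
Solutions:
 f(b) = -asin(C1*exp(12*b))/3 + pi/3
 f(b) = asin(C1*exp(12*b))/3


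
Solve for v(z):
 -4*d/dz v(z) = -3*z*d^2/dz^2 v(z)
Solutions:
 v(z) = C1 + C2*z^(7/3)


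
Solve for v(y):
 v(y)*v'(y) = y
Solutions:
 v(y) = -sqrt(C1 + y^2)
 v(y) = sqrt(C1 + y^2)


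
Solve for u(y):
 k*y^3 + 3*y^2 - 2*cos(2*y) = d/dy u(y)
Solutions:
 u(y) = C1 + k*y^4/4 + y^3 - sin(2*y)


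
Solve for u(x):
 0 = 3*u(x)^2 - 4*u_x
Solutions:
 u(x) = -4/(C1 + 3*x)


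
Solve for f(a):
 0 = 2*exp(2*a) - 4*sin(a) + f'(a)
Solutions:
 f(a) = C1 - exp(2*a) - 4*cos(a)


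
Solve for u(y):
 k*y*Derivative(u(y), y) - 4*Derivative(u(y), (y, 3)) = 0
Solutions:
 u(y) = C1 + Integral(C2*airyai(2^(1/3)*k^(1/3)*y/2) + C3*airybi(2^(1/3)*k^(1/3)*y/2), y)


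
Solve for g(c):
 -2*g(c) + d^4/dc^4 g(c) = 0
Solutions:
 g(c) = C1*exp(-2^(1/4)*c) + C2*exp(2^(1/4)*c) + C3*sin(2^(1/4)*c) + C4*cos(2^(1/4)*c)


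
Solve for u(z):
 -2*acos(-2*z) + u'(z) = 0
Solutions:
 u(z) = C1 + 2*z*acos(-2*z) + sqrt(1 - 4*z^2)


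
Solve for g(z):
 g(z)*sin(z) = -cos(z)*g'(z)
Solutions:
 g(z) = C1*cos(z)


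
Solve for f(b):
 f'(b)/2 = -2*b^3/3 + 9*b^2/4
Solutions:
 f(b) = C1 - b^4/3 + 3*b^3/2


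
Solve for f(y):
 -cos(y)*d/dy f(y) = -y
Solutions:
 f(y) = C1 + Integral(y/cos(y), y)


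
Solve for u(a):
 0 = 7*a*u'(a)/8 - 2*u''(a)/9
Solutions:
 u(a) = C1 + C2*erfi(3*sqrt(14)*a/8)


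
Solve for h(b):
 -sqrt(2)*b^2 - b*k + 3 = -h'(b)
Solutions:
 h(b) = C1 + sqrt(2)*b^3/3 + b^2*k/2 - 3*b


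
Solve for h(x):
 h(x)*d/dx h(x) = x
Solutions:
 h(x) = -sqrt(C1 + x^2)
 h(x) = sqrt(C1 + x^2)


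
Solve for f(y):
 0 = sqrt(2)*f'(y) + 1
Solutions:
 f(y) = C1 - sqrt(2)*y/2


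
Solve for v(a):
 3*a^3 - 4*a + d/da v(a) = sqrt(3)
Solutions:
 v(a) = C1 - 3*a^4/4 + 2*a^2 + sqrt(3)*a


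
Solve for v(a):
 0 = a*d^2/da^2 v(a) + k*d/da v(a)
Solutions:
 v(a) = C1 + a^(1 - re(k))*(C2*sin(log(a)*Abs(im(k))) + C3*cos(log(a)*im(k)))


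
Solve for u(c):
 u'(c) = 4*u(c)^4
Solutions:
 u(c) = (-1/(C1 + 12*c))^(1/3)
 u(c) = (-1/(C1 + 4*c))^(1/3)*(-3^(2/3) - 3*3^(1/6)*I)/6
 u(c) = (-1/(C1 + 4*c))^(1/3)*(-3^(2/3) + 3*3^(1/6)*I)/6


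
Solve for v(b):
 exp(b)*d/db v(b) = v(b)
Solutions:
 v(b) = C1*exp(-exp(-b))


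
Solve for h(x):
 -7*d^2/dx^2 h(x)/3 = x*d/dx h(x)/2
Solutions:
 h(x) = C1 + C2*erf(sqrt(21)*x/14)


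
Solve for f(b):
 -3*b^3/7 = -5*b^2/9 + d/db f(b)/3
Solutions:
 f(b) = C1 - 9*b^4/28 + 5*b^3/9


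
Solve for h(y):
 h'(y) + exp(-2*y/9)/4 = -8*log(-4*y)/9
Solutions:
 h(y) = C1 - 8*y*log(-y)/9 + 8*y*(1 - 2*log(2))/9 + 9*exp(-2*y/9)/8


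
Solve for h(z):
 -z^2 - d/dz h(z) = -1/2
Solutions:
 h(z) = C1 - z^3/3 + z/2


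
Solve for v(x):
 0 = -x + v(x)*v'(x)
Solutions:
 v(x) = -sqrt(C1 + x^2)
 v(x) = sqrt(C1 + x^2)


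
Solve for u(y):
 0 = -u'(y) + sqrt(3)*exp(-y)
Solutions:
 u(y) = C1 - sqrt(3)*exp(-y)


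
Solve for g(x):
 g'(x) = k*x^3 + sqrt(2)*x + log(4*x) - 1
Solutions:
 g(x) = C1 + k*x^4/4 + sqrt(2)*x^2/2 + x*log(x) - 2*x + x*log(4)


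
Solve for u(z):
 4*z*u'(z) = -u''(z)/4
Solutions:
 u(z) = C1 + C2*erf(2*sqrt(2)*z)


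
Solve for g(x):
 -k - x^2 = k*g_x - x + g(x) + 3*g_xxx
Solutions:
 g(x) = C1*exp(2^(1/3)*x*(2*k/(sqrt(4*k^3 + 81) + 9)^(1/3) - 2^(1/3)*(sqrt(4*k^3 + 81) + 9)^(1/3))/6) + C2*exp(2^(1/3)*x*(8*k/((-1 + sqrt(3)*I)*(sqrt(4*k^3 + 81) + 9)^(1/3)) + 2^(1/3)*(sqrt(4*k^3 + 81) + 9)^(1/3) - 2^(1/3)*sqrt(3)*I*(sqrt(4*k^3 + 81) + 9)^(1/3))/12) + C3*exp(2^(1/3)*x*(-8*k/((1 + sqrt(3)*I)*(sqrt(4*k^3 + 81) + 9)^(1/3)) + 2^(1/3)*(sqrt(4*k^3 + 81) + 9)^(1/3) + 2^(1/3)*sqrt(3)*I*(sqrt(4*k^3 + 81) + 9)^(1/3))/12) - 2*k^2 + 2*k*x - 2*k - x^2 + x


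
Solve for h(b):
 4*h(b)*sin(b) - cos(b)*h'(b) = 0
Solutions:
 h(b) = C1/cos(b)^4


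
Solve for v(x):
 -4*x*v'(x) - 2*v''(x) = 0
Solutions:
 v(x) = C1 + C2*erf(x)


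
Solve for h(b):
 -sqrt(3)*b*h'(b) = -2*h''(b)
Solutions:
 h(b) = C1 + C2*erfi(3^(1/4)*b/2)


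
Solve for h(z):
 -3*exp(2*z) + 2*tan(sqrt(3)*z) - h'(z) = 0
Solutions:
 h(z) = C1 - 3*exp(2*z)/2 - 2*sqrt(3)*log(cos(sqrt(3)*z))/3


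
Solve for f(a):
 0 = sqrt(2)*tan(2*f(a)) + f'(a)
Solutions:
 f(a) = -asin(C1*exp(-2*sqrt(2)*a))/2 + pi/2
 f(a) = asin(C1*exp(-2*sqrt(2)*a))/2


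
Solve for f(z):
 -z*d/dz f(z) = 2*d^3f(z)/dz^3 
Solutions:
 f(z) = C1 + Integral(C2*airyai(-2^(2/3)*z/2) + C3*airybi(-2^(2/3)*z/2), z)


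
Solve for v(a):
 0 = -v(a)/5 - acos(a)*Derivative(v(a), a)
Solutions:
 v(a) = C1*exp(-Integral(1/acos(a), a)/5)


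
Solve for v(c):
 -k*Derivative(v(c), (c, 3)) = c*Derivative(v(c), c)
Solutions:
 v(c) = C1 + Integral(C2*airyai(c*(-1/k)^(1/3)) + C3*airybi(c*(-1/k)^(1/3)), c)


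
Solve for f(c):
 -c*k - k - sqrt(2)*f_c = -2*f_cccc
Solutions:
 f(c) = C1 + C4*exp(2^(5/6)*c/2) - sqrt(2)*c^2*k/4 - sqrt(2)*c*k/2 + (C2*sin(2^(5/6)*sqrt(3)*c/4) + C3*cos(2^(5/6)*sqrt(3)*c/4))*exp(-2^(5/6)*c/4)


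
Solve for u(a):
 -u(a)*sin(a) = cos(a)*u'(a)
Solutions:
 u(a) = C1*cos(a)


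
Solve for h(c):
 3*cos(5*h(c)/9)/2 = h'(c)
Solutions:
 -3*c/2 - 9*log(sin(5*h(c)/9) - 1)/10 + 9*log(sin(5*h(c)/9) + 1)/10 = C1


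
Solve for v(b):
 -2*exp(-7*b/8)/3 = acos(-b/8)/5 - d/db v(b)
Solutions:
 v(b) = C1 + b*acos(-b/8)/5 + sqrt(64 - b^2)/5 - 16*exp(-7*b/8)/21


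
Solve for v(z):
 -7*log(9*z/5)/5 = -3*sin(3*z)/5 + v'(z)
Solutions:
 v(z) = C1 - 7*z*log(z)/5 - 14*z*log(3)/5 + 7*z/5 + 7*z*log(5)/5 - cos(3*z)/5


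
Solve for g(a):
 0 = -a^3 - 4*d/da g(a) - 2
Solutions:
 g(a) = C1 - a^4/16 - a/2


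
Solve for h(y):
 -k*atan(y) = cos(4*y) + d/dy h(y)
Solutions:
 h(y) = C1 - k*(y*atan(y) - log(y^2 + 1)/2) - sin(4*y)/4


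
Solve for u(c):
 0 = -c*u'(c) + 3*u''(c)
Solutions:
 u(c) = C1 + C2*erfi(sqrt(6)*c/6)


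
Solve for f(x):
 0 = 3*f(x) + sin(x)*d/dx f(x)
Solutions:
 f(x) = C1*(cos(x) + 1)^(3/2)/(cos(x) - 1)^(3/2)


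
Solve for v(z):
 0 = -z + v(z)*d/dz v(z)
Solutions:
 v(z) = -sqrt(C1 + z^2)
 v(z) = sqrt(C1 + z^2)


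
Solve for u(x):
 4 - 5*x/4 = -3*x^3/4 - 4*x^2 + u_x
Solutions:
 u(x) = C1 + 3*x^4/16 + 4*x^3/3 - 5*x^2/8 + 4*x


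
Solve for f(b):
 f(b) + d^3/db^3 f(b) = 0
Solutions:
 f(b) = C3*exp(-b) + (C1*sin(sqrt(3)*b/2) + C2*cos(sqrt(3)*b/2))*exp(b/2)


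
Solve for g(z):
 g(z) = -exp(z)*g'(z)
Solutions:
 g(z) = C1*exp(exp(-z))


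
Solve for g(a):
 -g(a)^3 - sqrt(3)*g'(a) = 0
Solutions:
 g(a) = -sqrt(6)*sqrt(-1/(C1 - sqrt(3)*a))/2
 g(a) = sqrt(6)*sqrt(-1/(C1 - sqrt(3)*a))/2


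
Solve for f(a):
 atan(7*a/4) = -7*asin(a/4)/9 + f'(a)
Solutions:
 f(a) = C1 + 7*a*asin(a/4)/9 + a*atan(7*a/4) + 7*sqrt(16 - a^2)/9 - 2*log(49*a^2 + 16)/7


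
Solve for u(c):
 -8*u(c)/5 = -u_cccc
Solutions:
 u(c) = C1*exp(-10^(3/4)*c/5) + C2*exp(10^(3/4)*c/5) + C3*sin(10^(3/4)*c/5) + C4*cos(10^(3/4)*c/5)


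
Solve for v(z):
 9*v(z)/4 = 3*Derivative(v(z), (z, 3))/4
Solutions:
 v(z) = C3*exp(3^(1/3)*z) + (C1*sin(3^(5/6)*z/2) + C2*cos(3^(5/6)*z/2))*exp(-3^(1/3)*z/2)


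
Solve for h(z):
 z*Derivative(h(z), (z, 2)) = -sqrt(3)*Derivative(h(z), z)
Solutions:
 h(z) = C1 + C2*z^(1 - sqrt(3))


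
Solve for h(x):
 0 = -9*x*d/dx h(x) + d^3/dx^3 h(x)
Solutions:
 h(x) = C1 + Integral(C2*airyai(3^(2/3)*x) + C3*airybi(3^(2/3)*x), x)


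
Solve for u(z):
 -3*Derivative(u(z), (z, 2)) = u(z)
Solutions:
 u(z) = C1*sin(sqrt(3)*z/3) + C2*cos(sqrt(3)*z/3)


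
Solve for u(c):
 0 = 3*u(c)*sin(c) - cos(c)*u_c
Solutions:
 u(c) = C1/cos(c)^3


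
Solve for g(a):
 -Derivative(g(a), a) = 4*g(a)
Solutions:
 g(a) = C1*exp(-4*a)


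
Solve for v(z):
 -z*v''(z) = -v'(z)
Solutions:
 v(z) = C1 + C2*z^2


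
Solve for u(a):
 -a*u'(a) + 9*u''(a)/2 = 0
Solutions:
 u(a) = C1 + C2*erfi(a/3)


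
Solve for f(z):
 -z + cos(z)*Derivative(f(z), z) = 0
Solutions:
 f(z) = C1 + Integral(z/cos(z), z)


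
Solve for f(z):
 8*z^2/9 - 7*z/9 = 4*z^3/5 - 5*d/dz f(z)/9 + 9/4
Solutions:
 f(z) = C1 + 9*z^4/25 - 8*z^3/15 + 7*z^2/10 + 81*z/20


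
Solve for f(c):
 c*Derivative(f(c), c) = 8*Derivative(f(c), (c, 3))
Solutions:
 f(c) = C1 + Integral(C2*airyai(c/2) + C3*airybi(c/2), c)


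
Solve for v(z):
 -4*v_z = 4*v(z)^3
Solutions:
 v(z) = -sqrt(2)*sqrt(-1/(C1 - z))/2
 v(z) = sqrt(2)*sqrt(-1/(C1 - z))/2


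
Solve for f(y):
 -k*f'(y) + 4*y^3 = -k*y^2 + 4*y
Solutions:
 f(y) = C1 + y^3/3 + y^4/k - 2*y^2/k


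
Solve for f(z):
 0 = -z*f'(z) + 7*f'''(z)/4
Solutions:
 f(z) = C1 + Integral(C2*airyai(14^(2/3)*z/7) + C3*airybi(14^(2/3)*z/7), z)


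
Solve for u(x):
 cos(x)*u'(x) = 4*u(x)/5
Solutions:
 u(x) = C1*(sin(x) + 1)^(2/5)/(sin(x) - 1)^(2/5)


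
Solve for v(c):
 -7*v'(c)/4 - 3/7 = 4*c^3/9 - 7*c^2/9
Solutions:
 v(c) = C1 - 4*c^4/63 + 4*c^3/27 - 12*c/49


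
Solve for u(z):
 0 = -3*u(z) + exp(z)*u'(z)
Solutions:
 u(z) = C1*exp(-3*exp(-z))


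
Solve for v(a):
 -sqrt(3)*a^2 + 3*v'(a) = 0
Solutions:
 v(a) = C1 + sqrt(3)*a^3/9


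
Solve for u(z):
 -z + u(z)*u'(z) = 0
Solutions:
 u(z) = -sqrt(C1 + z^2)
 u(z) = sqrt(C1 + z^2)


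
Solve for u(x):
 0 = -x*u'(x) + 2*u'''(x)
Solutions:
 u(x) = C1 + Integral(C2*airyai(2^(2/3)*x/2) + C3*airybi(2^(2/3)*x/2), x)


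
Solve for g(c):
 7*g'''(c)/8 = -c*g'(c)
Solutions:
 g(c) = C1 + Integral(C2*airyai(-2*7^(2/3)*c/7) + C3*airybi(-2*7^(2/3)*c/7), c)


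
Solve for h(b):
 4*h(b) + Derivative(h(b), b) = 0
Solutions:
 h(b) = C1*exp(-4*b)


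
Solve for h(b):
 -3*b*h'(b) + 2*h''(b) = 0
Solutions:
 h(b) = C1 + C2*erfi(sqrt(3)*b/2)


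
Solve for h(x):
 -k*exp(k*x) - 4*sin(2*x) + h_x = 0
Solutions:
 h(x) = C1 + exp(k*x) - 2*cos(2*x)


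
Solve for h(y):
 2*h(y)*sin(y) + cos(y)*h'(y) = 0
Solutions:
 h(y) = C1*cos(y)^2


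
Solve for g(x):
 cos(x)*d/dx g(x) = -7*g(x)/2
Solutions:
 g(x) = C1*(sin(x) - 1)^(7/4)/(sin(x) + 1)^(7/4)


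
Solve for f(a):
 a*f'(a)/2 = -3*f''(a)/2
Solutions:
 f(a) = C1 + C2*erf(sqrt(6)*a/6)


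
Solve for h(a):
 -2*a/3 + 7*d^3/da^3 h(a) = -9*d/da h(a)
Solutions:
 h(a) = C1 + C2*sin(3*sqrt(7)*a/7) + C3*cos(3*sqrt(7)*a/7) + a^2/27


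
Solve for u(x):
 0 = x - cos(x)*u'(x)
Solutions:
 u(x) = C1 + Integral(x/cos(x), x)


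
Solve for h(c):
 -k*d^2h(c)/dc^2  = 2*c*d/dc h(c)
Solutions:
 h(c) = C1 + C2*sqrt(k)*erf(c*sqrt(1/k))


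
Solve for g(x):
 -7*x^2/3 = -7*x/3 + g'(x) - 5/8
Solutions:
 g(x) = C1 - 7*x^3/9 + 7*x^2/6 + 5*x/8


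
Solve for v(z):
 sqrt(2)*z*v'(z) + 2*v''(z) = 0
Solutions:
 v(z) = C1 + C2*erf(2^(1/4)*z/2)


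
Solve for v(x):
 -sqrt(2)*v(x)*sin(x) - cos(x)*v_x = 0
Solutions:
 v(x) = C1*cos(x)^(sqrt(2))


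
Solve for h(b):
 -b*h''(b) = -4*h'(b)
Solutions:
 h(b) = C1 + C2*b^5


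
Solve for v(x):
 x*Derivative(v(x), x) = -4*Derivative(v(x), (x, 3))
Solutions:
 v(x) = C1 + Integral(C2*airyai(-2^(1/3)*x/2) + C3*airybi(-2^(1/3)*x/2), x)


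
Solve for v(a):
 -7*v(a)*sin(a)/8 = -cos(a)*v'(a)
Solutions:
 v(a) = C1/cos(a)^(7/8)


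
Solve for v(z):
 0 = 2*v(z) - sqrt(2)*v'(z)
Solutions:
 v(z) = C1*exp(sqrt(2)*z)


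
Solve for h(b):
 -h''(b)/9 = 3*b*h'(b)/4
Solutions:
 h(b) = C1 + C2*erf(3*sqrt(6)*b/4)


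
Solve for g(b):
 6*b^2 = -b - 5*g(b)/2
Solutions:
 g(b) = 2*b*(-6*b - 1)/5


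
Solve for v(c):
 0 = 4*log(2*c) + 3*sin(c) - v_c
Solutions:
 v(c) = C1 + 4*c*log(c) - 4*c + 4*c*log(2) - 3*cos(c)


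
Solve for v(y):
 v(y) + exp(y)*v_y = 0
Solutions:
 v(y) = C1*exp(exp(-y))


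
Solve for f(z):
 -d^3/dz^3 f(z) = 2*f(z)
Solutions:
 f(z) = C3*exp(-2^(1/3)*z) + (C1*sin(2^(1/3)*sqrt(3)*z/2) + C2*cos(2^(1/3)*sqrt(3)*z/2))*exp(2^(1/3)*z/2)


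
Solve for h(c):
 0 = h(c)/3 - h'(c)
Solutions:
 h(c) = C1*exp(c/3)


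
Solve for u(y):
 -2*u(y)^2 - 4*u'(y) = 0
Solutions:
 u(y) = 2/(C1 + y)


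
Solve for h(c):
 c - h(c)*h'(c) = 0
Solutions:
 h(c) = -sqrt(C1 + c^2)
 h(c) = sqrt(C1 + c^2)


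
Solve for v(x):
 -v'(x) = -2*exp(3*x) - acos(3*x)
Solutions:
 v(x) = C1 + x*acos(3*x) - sqrt(1 - 9*x^2)/3 + 2*exp(3*x)/3


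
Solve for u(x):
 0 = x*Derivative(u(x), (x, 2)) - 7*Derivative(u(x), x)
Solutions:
 u(x) = C1 + C2*x^8


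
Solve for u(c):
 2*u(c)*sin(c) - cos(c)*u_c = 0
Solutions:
 u(c) = C1/cos(c)^2


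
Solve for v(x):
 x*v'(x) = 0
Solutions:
 v(x) = C1


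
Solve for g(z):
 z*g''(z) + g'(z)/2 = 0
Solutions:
 g(z) = C1 + C2*sqrt(z)


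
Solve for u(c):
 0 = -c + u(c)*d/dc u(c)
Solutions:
 u(c) = -sqrt(C1 + c^2)
 u(c) = sqrt(C1 + c^2)


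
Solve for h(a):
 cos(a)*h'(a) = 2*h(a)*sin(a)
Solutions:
 h(a) = C1/cos(a)^2


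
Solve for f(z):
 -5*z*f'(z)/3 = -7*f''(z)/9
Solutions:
 f(z) = C1 + C2*erfi(sqrt(210)*z/14)


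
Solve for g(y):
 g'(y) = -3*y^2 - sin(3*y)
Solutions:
 g(y) = C1 - y^3 + cos(3*y)/3


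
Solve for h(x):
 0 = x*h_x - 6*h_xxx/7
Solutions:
 h(x) = C1 + Integral(C2*airyai(6^(2/3)*7^(1/3)*x/6) + C3*airybi(6^(2/3)*7^(1/3)*x/6), x)


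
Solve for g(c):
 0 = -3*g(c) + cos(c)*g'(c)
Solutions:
 g(c) = C1*(sin(c) + 1)^(3/2)/(sin(c) - 1)^(3/2)


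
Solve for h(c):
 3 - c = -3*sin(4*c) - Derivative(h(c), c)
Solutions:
 h(c) = C1 + c^2/2 - 3*c + 3*cos(4*c)/4


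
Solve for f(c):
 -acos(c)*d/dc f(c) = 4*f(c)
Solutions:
 f(c) = C1*exp(-4*Integral(1/acos(c), c))


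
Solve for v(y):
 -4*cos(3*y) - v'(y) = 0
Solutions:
 v(y) = C1 - 4*sin(3*y)/3


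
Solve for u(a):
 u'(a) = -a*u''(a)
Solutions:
 u(a) = C1 + C2*log(a)


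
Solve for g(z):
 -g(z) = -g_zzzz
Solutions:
 g(z) = C1*exp(-z) + C2*exp(z) + C3*sin(z) + C4*cos(z)


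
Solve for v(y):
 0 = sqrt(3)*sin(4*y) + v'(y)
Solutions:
 v(y) = C1 + sqrt(3)*cos(4*y)/4


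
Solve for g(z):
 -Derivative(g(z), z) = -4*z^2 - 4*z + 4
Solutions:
 g(z) = C1 + 4*z^3/3 + 2*z^2 - 4*z


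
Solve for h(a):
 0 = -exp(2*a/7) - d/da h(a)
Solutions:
 h(a) = C1 - 7*exp(2*a/7)/2


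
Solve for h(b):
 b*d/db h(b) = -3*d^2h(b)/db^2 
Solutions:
 h(b) = C1 + C2*erf(sqrt(6)*b/6)


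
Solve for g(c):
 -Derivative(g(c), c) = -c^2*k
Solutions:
 g(c) = C1 + c^3*k/3


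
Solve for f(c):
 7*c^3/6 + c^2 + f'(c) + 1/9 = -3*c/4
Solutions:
 f(c) = C1 - 7*c^4/24 - c^3/3 - 3*c^2/8 - c/9


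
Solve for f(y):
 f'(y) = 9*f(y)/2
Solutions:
 f(y) = C1*exp(9*y/2)


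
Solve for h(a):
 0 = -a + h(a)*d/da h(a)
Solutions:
 h(a) = -sqrt(C1 + a^2)
 h(a) = sqrt(C1 + a^2)


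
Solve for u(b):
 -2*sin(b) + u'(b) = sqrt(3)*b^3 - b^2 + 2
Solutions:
 u(b) = C1 + sqrt(3)*b^4/4 - b^3/3 + 2*b - 2*cos(b)


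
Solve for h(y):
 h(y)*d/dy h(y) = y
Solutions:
 h(y) = -sqrt(C1 + y^2)
 h(y) = sqrt(C1 + y^2)


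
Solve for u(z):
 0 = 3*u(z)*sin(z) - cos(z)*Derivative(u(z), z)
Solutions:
 u(z) = C1/cos(z)^3


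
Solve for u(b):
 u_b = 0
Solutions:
 u(b) = C1


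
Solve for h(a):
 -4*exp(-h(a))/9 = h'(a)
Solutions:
 h(a) = log(C1 - 4*a/9)


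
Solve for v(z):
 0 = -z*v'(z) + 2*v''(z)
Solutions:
 v(z) = C1 + C2*erfi(z/2)


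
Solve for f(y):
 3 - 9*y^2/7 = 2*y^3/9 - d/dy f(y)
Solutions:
 f(y) = C1 + y^4/18 + 3*y^3/7 - 3*y


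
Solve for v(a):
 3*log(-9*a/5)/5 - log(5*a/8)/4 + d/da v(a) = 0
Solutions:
 v(a) = C1 - 7*a*log(a)/20 + a*(-24*log(3) - 15*log(2) + 7 + 17*log(5) - 12*I*pi)/20


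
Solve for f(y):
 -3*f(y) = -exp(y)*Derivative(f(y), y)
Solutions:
 f(y) = C1*exp(-3*exp(-y))


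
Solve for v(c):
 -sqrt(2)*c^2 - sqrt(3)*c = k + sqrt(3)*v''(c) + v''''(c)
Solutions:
 v(c) = C1 + C2*c + C3*sin(3^(1/4)*c) + C4*cos(3^(1/4)*c) - sqrt(6)*c^4/36 - c^3/6 + c^2*(-sqrt(3)*k + 2*sqrt(2))/6


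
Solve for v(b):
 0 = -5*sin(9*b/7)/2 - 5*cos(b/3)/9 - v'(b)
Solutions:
 v(b) = C1 - 5*sin(b/3)/3 + 35*cos(9*b/7)/18


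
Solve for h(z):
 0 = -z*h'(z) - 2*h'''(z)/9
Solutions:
 h(z) = C1 + Integral(C2*airyai(-6^(2/3)*z/2) + C3*airybi(-6^(2/3)*z/2), z)


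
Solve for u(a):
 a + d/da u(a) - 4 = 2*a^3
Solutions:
 u(a) = C1 + a^4/2 - a^2/2 + 4*a


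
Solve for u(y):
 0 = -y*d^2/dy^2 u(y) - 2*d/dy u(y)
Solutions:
 u(y) = C1 + C2/y


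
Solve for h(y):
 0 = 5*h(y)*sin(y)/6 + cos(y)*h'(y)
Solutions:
 h(y) = C1*cos(y)^(5/6)


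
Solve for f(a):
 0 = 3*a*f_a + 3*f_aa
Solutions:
 f(a) = C1 + C2*erf(sqrt(2)*a/2)


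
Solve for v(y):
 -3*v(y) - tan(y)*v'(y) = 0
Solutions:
 v(y) = C1/sin(y)^3


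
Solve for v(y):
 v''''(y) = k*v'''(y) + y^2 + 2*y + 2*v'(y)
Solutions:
 v(y) = C1 + C2*exp(y*(-k^2/(-k^3 + sqrt(-k^6 + (k^3 + 27)^2) - 27)^(1/3) + k - (-k^3 + sqrt(-k^6 + (k^3 + 27)^2) - 27)^(1/3))/3) + C3*exp(y*(-4*k^2/((-1 + sqrt(3)*I)*(-k^3 + sqrt(-k^6 + (k^3 + 27)^2) - 27)^(1/3)) + 2*k + (-k^3 + sqrt(-k^6 + (k^3 + 27)^2) - 27)^(1/3) - sqrt(3)*I*(-k^3 + sqrt(-k^6 + (k^3 + 27)^2) - 27)^(1/3))/6) + C4*exp(y*(4*k^2/((1 + sqrt(3)*I)*(-k^3 + sqrt(-k^6 + (k^3 + 27)^2) - 27)^(1/3)) + 2*k + (-k^3 + sqrt(-k^6 + (k^3 + 27)^2) - 27)^(1/3) + sqrt(3)*I*(-k^3 + sqrt(-k^6 + (k^3 + 27)^2) - 27)^(1/3))/6) + k*y/2 - y^3/6 - y^2/2


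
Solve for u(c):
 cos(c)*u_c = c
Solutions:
 u(c) = C1 + Integral(c/cos(c), c)


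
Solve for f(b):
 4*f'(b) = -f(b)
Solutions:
 f(b) = C1*exp(-b/4)


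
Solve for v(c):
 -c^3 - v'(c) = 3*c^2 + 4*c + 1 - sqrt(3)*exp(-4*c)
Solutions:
 v(c) = C1 - c^4/4 - c^3 - 2*c^2 - c - sqrt(3)*exp(-4*c)/4


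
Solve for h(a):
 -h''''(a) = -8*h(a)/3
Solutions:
 h(a) = C1*exp(-6^(3/4)*a/3) + C2*exp(6^(3/4)*a/3) + C3*sin(6^(3/4)*a/3) + C4*cos(6^(3/4)*a/3)


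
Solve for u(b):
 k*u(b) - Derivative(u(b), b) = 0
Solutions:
 u(b) = C1*exp(b*k)


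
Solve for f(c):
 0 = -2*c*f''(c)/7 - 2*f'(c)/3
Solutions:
 f(c) = C1 + C2/c^(4/3)


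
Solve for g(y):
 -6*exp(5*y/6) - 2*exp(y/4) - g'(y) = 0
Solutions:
 g(y) = C1 - 36*exp(5*y/6)/5 - 8*exp(y/4)


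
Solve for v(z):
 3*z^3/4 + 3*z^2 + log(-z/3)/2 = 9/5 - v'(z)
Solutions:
 v(z) = C1 - 3*z^4/16 - z^3 - z*log(-z)/2 + z*(5*log(3) + 23)/10


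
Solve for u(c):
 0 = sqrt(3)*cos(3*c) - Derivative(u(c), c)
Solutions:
 u(c) = C1 + sqrt(3)*sin(3*c)/3


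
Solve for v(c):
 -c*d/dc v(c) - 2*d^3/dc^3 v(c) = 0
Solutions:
 v(c) = C1 + Integral(C2*airyai(-2^(2/3)*c/2) + C3*airybi(-2^(2/3)*c/2), c)


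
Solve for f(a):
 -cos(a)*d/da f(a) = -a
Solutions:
 f(a) = C1 + Integral(a/cos(a), a)


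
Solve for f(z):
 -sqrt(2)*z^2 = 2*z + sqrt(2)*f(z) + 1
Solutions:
 f(z) = -z^2 - sqrt(2)*z - sqrt(2)/2


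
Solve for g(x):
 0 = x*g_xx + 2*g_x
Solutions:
 g(x) = C1 + C2/x


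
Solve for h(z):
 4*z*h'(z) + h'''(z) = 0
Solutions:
 h(z) = C1 + Integral(C2*airyai(-2^(2/3)*z) + C3*airybi(-2^(2/3)*z), z)


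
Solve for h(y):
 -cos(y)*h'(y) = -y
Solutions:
 h(y) = C1 + Integral(y/cos(y), y)


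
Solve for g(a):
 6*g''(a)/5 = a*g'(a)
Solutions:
 g(a) = C1 + C2*erfi(sqrt(15)*a/6)


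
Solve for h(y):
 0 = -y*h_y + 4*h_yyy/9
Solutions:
 h(y) = C1 + Integral(C2*airyai(2^(1/3)*3^(2/3)*y/2) + C3*airybi(2^(1/3)*3^(2/3)*y/2), y)


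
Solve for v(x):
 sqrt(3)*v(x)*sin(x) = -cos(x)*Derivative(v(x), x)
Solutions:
 v(x) = C1*cos(x)^(sqrt(3))


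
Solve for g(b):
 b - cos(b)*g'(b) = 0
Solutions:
 g(b) = C1 + Integral(b/cos(b), b)


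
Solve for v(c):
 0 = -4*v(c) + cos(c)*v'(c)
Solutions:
 v(c) = C1*(sin(c)^2 + 2*sin(c) + 1)/(sin(c)^2 - 2*sin(c) + 1)


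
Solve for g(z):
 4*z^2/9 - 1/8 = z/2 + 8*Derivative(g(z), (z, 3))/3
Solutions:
 g(z) = C1 + C2*z + C3*z^2 + z^5/360 - z^4/128 - z^3/128


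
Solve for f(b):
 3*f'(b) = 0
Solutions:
 f(b) = C1


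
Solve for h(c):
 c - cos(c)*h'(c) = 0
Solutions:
 h(c) = C1 + Integral(c/cos(c), c)


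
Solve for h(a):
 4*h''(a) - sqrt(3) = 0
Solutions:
 h(a) = C1 + C2*a + sqrt(3)*a^2/8


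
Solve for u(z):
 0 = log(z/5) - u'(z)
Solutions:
 u(z) = C1 + z*log(z) - z*log(5) - z


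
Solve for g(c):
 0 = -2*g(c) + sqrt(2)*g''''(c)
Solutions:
 g(c) = C1*exp(-2^(1/8)*c) + C2*exp(2^(1/8)*c) + C3*sin(2^(1/8)*c) + C4*cos(2^(1/8)*c)


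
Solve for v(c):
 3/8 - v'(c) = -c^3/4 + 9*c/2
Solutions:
 v(c) = C1 + c^4/16 - 9*c^2/4 + 3*c/8


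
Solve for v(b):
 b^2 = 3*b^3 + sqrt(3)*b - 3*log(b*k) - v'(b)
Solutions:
 v(b) = C1 + 3*b^4/4 - b^3/3 + sqrt(3)*b^2/2 - 3*b*log(b*k) + 3*b


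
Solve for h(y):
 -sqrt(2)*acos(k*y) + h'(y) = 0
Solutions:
 h(y) = C1 + sqrt(2)*Piecewise((y*acos(k*y) - sqrt(-k^2*y^2 + 1)/k, Ne(k, 0)), (pi*y/2, True))


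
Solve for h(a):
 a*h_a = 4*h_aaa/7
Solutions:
 h(a) = C1 + Integral(C2*airyai(14^(1/3)*a/2) + C3*airybi(14^(1/3)*a/2), a)


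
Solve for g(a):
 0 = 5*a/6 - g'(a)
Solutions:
 g(a) = C1 + 5*a^2/12


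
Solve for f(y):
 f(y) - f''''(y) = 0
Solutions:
 f(y) = C1*exp(-y) + C2*exp(y) + C3*sin(y) + C4*cos(y)


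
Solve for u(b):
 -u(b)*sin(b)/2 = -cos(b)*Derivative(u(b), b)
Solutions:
 u(b) = C1/sqrt(cos(b))


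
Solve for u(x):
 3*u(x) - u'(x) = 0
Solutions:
 u(x) = C1*exp(3*x)


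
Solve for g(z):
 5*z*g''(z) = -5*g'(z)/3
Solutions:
 g(z) = C1 + C2*z^(2/3)


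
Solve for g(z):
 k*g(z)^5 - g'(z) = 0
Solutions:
 g(z) = -(-1/(C1 + 4*k*z))^(1/4)
 g(z) = (-1/(C1 + 4*k*z))^(1/4)
 g(z) = -I*(-1/(C1 + 4*k*z))^(1/4)
 g(z) = I*(-1/(C1 + 4*k*z))^(1/4)


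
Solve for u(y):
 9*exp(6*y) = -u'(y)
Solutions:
 u(y) = C1 - 3*exp(6*y)/2


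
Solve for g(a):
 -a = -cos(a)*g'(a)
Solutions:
 g(a) = C1 + Integral(a/cos(a), a)


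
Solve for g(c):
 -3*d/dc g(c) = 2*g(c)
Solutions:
 g(c) = C1*exp(-2*c/3)


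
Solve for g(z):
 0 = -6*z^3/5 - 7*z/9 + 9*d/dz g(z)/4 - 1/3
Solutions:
 g(z) = C1 + 2*z^4/15 + 14*z^2/81 + 4*z/27


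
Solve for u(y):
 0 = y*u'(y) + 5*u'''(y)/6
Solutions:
 u(y) = C1 + Integral(C2*airyai(-5^(2/3)*6^(1/3)*y/5) + C3*airybi(-5^(2/3)*6^(1/3)*y/5), y)


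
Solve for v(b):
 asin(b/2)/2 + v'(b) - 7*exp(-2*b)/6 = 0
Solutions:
 v(b) = C1 - b*asin(b/2)/2 - sqrt(4 - b^2)/2 - 7*exp(-2*b)/12


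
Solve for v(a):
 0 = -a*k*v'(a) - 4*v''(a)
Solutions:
 v(a) = Piecewise((-sqrt(2)*sqrt(pi)*C1*erf(sqrt(2)*a*sqrt(k)/4)/sqrt(k) - C2, (k > 0) | (k < 0)), (-C1*a - C2, True))


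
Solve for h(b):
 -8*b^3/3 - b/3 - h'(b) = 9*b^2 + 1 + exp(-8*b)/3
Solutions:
 h(b) = C1 - 2*b^4/3 - 3*b^3 - b^2/6 - b + exp(-8*b)/24


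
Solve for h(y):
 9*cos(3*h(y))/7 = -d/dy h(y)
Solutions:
 9*y/7 - log(sin(3*h(y)) - 1)/6 + log(sin(3*h(y)) + 1)/6 = C1


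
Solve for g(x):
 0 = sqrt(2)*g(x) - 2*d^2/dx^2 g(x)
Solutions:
 g(x) = C1*exp(-2^(3/4)*x/2) + C2*exp(2^(3/4)*x/2)


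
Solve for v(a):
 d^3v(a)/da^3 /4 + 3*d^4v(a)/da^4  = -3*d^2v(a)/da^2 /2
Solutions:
 v(a) = C1 + C2*a + (C3*sin(sqrt(287)*a/24) + C4*cos(sqrt(287)*a/24))*exp(-a/24)


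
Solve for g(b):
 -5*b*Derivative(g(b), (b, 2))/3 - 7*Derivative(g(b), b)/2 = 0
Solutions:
 g(b) = C1 + C2/b^(11/10)


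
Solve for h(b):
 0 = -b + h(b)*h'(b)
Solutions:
 h(b) = -sqrt(C1 + b^2)
 h(b) = sqrt(C1 + b^2)


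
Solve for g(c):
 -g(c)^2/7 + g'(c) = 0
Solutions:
 g(c) = -7/(C1 + c)


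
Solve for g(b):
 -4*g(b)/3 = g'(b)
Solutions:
 g(b) = C1*exp(-4*b/3)


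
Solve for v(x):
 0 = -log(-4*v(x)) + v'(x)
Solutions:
 -Integral(1/(log(-_y) + 2*log(2)), (_y, v(x))) = C1 - x


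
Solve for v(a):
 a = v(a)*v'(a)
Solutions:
 v(a) = -sqrt(C1 + a^2)
 v(a) = sqrt(C1 + a^2)


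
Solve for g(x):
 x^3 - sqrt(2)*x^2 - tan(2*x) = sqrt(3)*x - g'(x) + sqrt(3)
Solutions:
 g(x) = C1 - x^4/4 + sqrt(2)*x^3/3 + sqrt(3)*x^2/2 + sqrt(3)*x - log(cos(2*x))/2


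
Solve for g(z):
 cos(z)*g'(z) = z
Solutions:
 g(z) = C1 + Integral(z/cos(z), z)


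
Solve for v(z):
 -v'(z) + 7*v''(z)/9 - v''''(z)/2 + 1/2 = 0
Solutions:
 v(z) = C1 + C2*exp(z*(14/(sqrt(50817)/9 + 27)^(1/3) + 3*(sqrt(50817)/9 + 27)^(1/3))/18)*sin(sqrt(3)*z*(-3*(sqrt(50817)/9 + 27)^(1/3) + 14/(sqrt(50817)/9 + 27)^(1/3))/18) + C3*exp(z*(14/(sqrt(50817)/9 + 27)^(1/3) + 3*(sqrt(50817)/9 + 27)^(1/3))/18)*cos(sqrt(3)*z*(-3*(sqrt(50817)/9 + 27)^(1/3) + 14/(sqrt(50817)/9 + 27)^(1/3))/18) + C4*exp(-z*(14/(sqrt(50817)/9 + 27)^(1/3) + 3*(sqrt(50817)/9 + 27)^(1/3))/9) + z/2


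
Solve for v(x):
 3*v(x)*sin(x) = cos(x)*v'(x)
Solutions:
 v(x) = C1/cos(x)^3


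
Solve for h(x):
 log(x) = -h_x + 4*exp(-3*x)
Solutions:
 h(x) = C1 - x*log(x) + x - 4*exp(-3*x)/3


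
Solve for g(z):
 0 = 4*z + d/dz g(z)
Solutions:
 g(z) = C1 - 2*z^2


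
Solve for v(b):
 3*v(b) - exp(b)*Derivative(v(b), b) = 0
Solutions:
 v(b) = C1*exp(-3*exp(-b))


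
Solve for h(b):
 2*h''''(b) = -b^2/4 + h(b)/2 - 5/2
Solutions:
 h(b) = C1*exp(-sqrt(2)*b/2) + C2*exp(sqrt(2)*b/2) + C3*sin(sqrt(2)*b/2) + C4*cos(sqrt(2)*b/2) + b^2/2 + 5


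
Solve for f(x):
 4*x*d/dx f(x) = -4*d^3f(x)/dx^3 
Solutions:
 f(x) = C1 + Integral(C2*airyai(-x) + C3*airybi(-x), x)


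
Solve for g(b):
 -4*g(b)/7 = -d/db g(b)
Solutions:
 g(b) = C1*exp(4*b/7)


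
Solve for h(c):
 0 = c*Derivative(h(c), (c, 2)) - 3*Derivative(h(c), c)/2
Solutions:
 h(c) = C1 + C2*c^(5/2)


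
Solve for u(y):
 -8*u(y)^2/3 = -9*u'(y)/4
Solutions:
 u(y) = -27/(C1 + 32*y)


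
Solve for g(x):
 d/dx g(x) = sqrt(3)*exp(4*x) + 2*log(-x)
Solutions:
 g(x) = C1 + 2*x*log(-x) - 2*x + sqrt(3)*exp(4*x)/4


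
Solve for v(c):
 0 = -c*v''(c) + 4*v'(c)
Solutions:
 v(c) = C1 + C2*c^5


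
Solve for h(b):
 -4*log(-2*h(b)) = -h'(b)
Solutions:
 -Integral(1/(log(-_y) + log(2)), (_y, h(b)))/4 = C1 - b


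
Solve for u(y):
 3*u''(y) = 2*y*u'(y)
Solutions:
 u(y) = C1 + C2*erfi(sqrt(3)*y/3)


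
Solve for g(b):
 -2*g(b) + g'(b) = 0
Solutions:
 g(b) = C1*exp(2*b)


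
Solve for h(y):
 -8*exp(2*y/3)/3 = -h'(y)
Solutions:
 h(y) = C1 + 4*exp(2*y/3)


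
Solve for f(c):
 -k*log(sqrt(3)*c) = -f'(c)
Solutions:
 f(c) = C1 + c*k*log(c) - c*k + c*k*log(3)/2


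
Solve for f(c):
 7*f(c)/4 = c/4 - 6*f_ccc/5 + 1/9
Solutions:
 f(c) = C3*exp(-3^(2/3)*35^(1/3)*c/6) + c/7 + (C1*sin(3^(1/6)*35^(1/3)*c/4) + C2*cos(3^(1/6)*35^(1/3)*c/4))*exp(3^(2/3)*35^(1/3)*c/12) + 4/63


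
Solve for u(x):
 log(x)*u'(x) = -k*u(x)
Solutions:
 u(x) = C1*exp(-k*li(x))


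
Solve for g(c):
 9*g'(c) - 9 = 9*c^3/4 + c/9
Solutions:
 g(c) = C1 + c^4/16 + c^2/162 + c


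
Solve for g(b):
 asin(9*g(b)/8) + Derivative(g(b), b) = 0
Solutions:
 Integral(1/asin(9*_y/8), (_y, g(b))) = C1 - b


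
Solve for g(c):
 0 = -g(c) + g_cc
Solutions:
 g(c) = C1*exp(-c) + C2*exp(c)


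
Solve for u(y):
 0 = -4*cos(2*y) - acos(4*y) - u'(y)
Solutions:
 u(y) = C1 - y*acos(4*y) + sqrt(1 - 16*y^2)/4 - 2*sin(2*y)


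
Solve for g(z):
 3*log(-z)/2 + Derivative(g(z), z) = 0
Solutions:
 g(z) = C1 - 3*z*log(-z)/2 + 3*z/2


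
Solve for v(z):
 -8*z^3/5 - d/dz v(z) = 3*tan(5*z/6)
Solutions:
 v(z) = C1 - 2*z^4/5 + 18*log(cos(5*z/6))/5


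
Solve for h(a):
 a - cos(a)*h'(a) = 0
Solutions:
 h(a) = C1 + Integral(a/cos(a), a)


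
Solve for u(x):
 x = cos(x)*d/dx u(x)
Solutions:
 u(x) = C1 + Integral(x/cos(x), x)


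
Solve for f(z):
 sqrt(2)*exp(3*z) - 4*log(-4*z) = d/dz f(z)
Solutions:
 f(z) = C1 - 4*z*log(-z) + 4*z*(1 - 2*log(2)) + sqrt(2)*exp(3*z)/3


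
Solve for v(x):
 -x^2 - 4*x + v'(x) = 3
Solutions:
 v(x) = C1 + x^3/3 + 2*x^2 + 3*x


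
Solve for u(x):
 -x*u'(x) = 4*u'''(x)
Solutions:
 u(x) = C1 + Integral(C2*airyai(-2^(1/3)*x/2) + C3*airybi(-2^(1/3)*x/2), x)


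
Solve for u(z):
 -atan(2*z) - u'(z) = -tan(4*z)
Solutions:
 u(z) = C1 - z*atan(2*z) + log(4*z^2 + 1)/4 - log(cos(4*z))/4


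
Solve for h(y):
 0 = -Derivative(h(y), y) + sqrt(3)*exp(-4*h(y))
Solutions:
 h(y) = log(-I*(C1 + 4*sqrt(3)*y)^(1/4))
 h(y) = log(I*(C1 + 4*sqrt(3)*y)^(1/4))
 h(y) = log(-(C1 + 4*sqrt(3)*y)^(1/4))
 h(y) = log(C1 + 4*sqrt(3)*y)/4


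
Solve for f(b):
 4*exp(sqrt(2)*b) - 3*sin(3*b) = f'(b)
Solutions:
 f(b) = C1 + 2*sqrt(2)*exp(sqrt(2)*b) + cos(3*b)


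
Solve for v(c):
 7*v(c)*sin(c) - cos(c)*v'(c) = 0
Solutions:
 v(c) = C1/cos(c)^7


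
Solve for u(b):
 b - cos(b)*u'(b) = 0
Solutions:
 u(b) = C1 + Integral(b/cos(b), b)


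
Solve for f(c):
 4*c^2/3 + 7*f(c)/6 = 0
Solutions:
 f(c) = -8*c^2/7


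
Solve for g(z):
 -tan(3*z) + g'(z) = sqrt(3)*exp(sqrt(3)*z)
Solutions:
 g(z) = C1 + exp(sqrt(3)*z) - log(cos(3*z))/3


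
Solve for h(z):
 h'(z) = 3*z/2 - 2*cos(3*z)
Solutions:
 h(z) = C1 + 3*z^2/4 - 2*sin(3*z)/3


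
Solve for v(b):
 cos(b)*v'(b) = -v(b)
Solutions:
 v(b) = C1*sqrt(sin(b) - 1)/sqrt(sin(b) + 1)


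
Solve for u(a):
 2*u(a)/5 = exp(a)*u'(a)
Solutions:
 u(a) = C1*exp(-2*exp(-a)/5)


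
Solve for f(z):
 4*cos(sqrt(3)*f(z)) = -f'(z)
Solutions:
 f(z) = sqrt(3)*(pi - asin((exp(2*sqrt(3)*C1) + exp(8*sqrt(3)*z))/(exp(2*sqrt(3)*C1) - exp(8*sqrt(3)*z))))/3
 f(z) = sqrt(3)*asin((exp(2*sqrt(3)*C1) + exp(8*sqrt(3)*z))/(exp(2*sqrt(3)*C1) - exp(8*sqrt(3)*z)))/3
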